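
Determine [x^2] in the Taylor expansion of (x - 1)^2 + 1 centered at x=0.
Expand to order 2: (x - 1)^2 + 1 = x^2 - 2·x + 2 + O(x^3).
The coefficient of x^2 is 1.

Final answer: 1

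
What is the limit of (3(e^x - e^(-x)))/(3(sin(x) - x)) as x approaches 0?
Both numerator and denominator → 0 as x → 0; this is a 0/0 indeterminate form.
Expand each to leading order near x = 0: numerator ~ 6·x, denominator ~ -x^3/2.
The limit of the ratio is -∞.

Final answer: -∞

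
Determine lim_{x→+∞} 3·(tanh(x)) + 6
Evaluate the dominant behaviour as x → +∞; each term tends to a finite value or vanishes.
Limit = 9.

Final answer: 9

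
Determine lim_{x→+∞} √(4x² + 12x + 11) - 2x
As x → +∞: multiply by the conjugate to get (12x+11)/(√(4x²+12x+11)+2x); the denominator ~ 4x, so the limit is 12/4 = 3.
Limit = 3.

Final answer: 3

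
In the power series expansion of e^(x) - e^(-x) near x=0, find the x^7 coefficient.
Expand to order 7: e^(x) - e^(-x) = x^7/2520 + x^5/60 + x^3/3 + 2·x + O(x^8).
The coefficient of x^7 is 1/2520.

Final answer: 1/2520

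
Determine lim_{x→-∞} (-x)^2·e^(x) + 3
The product is a 0·∞ indeterminate form at x → -∞.
Rewrite the product as (-x)^2 / e^(-x) (an ∞/∞ form) and apply L'Hôpital, or use the standard hierarchy e^(|x|) ≫ |(-x)^2| as x → -∞.
The indeterminate product → 0, so the limit = 3.

Final answer: 3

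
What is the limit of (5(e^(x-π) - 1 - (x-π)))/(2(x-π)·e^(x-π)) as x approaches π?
Both numerator and denominator → 0 as x → π; this is a 0/0 indeterminate form.
Expand each to leading order near x = π: numerator ~ 5·(x - π)^2/2, denominator ~ 2·(x - π).
The limit of the ratio is 0.

Final answer: 0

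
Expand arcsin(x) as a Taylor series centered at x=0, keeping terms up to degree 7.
5·x^7/112 + 3·x^5/40 + x^3/6 + x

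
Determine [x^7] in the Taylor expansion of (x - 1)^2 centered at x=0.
Expand to order 7: (x - 1)^2 = x^2 - 2·x + 1 + O(x^8).
The coefficient of x^7 is 0.

Final answer: 0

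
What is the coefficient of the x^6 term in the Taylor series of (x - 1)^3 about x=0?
Expand to order 6: (x - 1)^3 = x^3 - 3·x^2 + 3·x - 1 + O(x^7).
The coefficient of x^6 is 0.

Final answer: 0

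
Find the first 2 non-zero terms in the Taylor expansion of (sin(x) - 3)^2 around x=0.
9 - 6·x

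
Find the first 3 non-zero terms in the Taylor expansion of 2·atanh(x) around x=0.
2·x^5/5 + 2·x^3/3 + 2·x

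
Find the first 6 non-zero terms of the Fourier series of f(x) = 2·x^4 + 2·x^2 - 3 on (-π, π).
(88 - 16·π^2)·cos(x) + (-4 + 4·π^2)·cos(2·x) + (8/27 - 16·π^2/9)·cos(3·x) + (1/8 + π^2)·cos(4·x) + (-16·π^2/25 - 104/625)·cos(5·x) - 3 + 2·π^2/3 + 2·π^4/5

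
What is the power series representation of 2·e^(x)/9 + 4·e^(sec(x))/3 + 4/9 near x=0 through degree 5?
x^5/540 + x^4·(1/108 + 4·e/9) + x^3/27 + x^2·(1/9 + 2·e/3) + 2·x/9 + 2/3 + 4·e/3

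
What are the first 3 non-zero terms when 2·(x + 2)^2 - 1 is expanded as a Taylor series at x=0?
2·x^2 + 8·x + 7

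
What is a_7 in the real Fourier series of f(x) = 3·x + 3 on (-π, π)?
a_7 = (1/π) ∫_{-π}^{π} f(x)·cos(7x) dx.
Evaluate the integral (use parity and integration by parts as needed): a_7 = 0.

Final answer: 0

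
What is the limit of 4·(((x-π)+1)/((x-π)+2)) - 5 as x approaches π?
Direct substitution at x = π gives -3.

Final answer: -3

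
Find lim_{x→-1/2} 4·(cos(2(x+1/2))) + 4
Direct substitution at x = -1/2 gives 8.

Final answer: 8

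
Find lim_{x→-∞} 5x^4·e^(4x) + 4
The product is a 0·∞ indeterminate form at x → -∞.
Rewrite the product as 5x^4 / e^(-4x) (an ∞/∞ form) and apply L'Hôpital, or use the standard hierarchy e^(4|x|) ≫ |x^4| as x → -∞.
The indeterminate product → 0, so the limit = 4.

Final answer: 4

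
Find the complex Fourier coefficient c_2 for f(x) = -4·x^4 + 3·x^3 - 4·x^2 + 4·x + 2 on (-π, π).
Compute the real Fourier coefficients first: a_2 = 8 - 8·π^2, b_2 = 1/2 - 3·π^2.
Then c_2 = (a_2 − i·b_2)/2 = -4·π^2 + 4 - i/4 + 3·i·π^2/2.

Final answer: -4·π^2 + 4 - i/4 + 3·i·π^2/2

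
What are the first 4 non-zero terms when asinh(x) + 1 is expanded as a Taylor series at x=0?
3·x^5/40 - x^3/6 + x + 1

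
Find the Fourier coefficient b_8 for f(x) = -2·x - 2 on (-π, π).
b_8 = (1/π) ∫_{-π}^{π} f(x)·sin(8x) dx.
Evaluate the integral (use parity and integration by parts as needed): b_8 = 1/2.

Final answer: 1/2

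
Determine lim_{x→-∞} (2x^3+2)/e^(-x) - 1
The quotient is an ∞/∞ indeterminate form as x → -∞.
Compare growth rates of the dominant terms (exponentials ≫ polynomials ≫ logarithms), or apply L'Hôpital's rule; the quotient → 0.
Adding the constant: 0 - 1 = -1. Limit = -1.

Final answer: -1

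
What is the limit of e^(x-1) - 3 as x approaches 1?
Direct substitution at x = 1 gives -2.

Final answer: -2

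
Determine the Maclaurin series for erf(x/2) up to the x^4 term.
-x^3/(12·√(π)) + x/√(π)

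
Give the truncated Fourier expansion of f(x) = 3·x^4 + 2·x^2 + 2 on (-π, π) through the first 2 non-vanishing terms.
(136 - 24·π^2)·cos(x) + 2 + 2·π^2/3 + 3·π^4/5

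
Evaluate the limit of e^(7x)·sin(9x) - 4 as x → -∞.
Evaluate the dominant behaviour as x → -∞; each term tends to a finite value or vanishes.
Limit = -4.

Final answer: -4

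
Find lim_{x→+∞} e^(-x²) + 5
Evaluate the dominant behaviour as x → +∞; each term tends to a finite value or vanishes.
Limit = 5.

Final answer: 5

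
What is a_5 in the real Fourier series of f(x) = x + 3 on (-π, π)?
a_5 = (1/π) ∫_{-π}^{π} f(x)·cos(5x) dx.
Evaluate the integral (use parity and integration by parts as needed): a_5 = 0.

Final answer: 0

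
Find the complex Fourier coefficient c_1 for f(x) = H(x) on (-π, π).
Compute the real Fourier coefficients first: a_1 = 0, b_1 = 2/π.
Then c_1 = (a_1 − i·b_1)/2 = -i/π.

Final answer: -i/π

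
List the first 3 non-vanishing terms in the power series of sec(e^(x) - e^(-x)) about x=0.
4·x^4 + 2·x^2 + 1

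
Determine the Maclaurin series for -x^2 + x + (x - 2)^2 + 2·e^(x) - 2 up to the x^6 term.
x^6/360 + x^5/60 + x^4/12 + x^3/3 + x^2 - x + 4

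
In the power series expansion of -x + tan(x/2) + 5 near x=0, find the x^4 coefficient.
Expand to order 4: -x + tan(x/2) + 5 = x^3/24 - x/2 + 5 + O(x^5).
The coefficient of x^4 is 0.

Final answer: 0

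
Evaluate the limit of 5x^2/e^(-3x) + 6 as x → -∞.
The quotient is an ∞/∞ indeterminate form as x → -∞.
Compare growth rates of the dominant terms (exponentials ≫ polynomials ≫ logarithms), or apply L'Hôpital's rule; the quotient → 0.
Adding the constant: 0 + 6 = 6. Limit = 6.

Final answer: 6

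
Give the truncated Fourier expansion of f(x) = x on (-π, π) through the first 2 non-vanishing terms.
2·sin(x) - sin(2·x)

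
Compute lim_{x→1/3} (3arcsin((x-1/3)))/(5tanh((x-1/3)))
Both numerator and denominator → 0 as x → 1/3; this is a 0/0 indeterminate form.
Expand each to leading order near x = 1/3: numerator ~ 3·(x - 1/3), denominator ~ 5·(x - 1/3).
The limit of the ratio is 3/5.

Final answer: 3/5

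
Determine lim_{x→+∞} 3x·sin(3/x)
As x → +∞: let u = 3/x → 0⁺; then 3·x·sin(3/x) = 3·3·sin(u)/u → 3·3·1 = 9.
Limit = 9.

Final answer: 9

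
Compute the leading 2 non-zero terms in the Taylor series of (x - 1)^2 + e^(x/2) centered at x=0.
2 - 3·x/2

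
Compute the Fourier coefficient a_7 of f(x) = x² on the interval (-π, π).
a_7 = (1/π) ∫_{-π}^{π} f(x)·cos(7x) dx.
Evaluate the integral (use parity and integration by parts as needed): a_7 = -4/49.

Final answer: -4/49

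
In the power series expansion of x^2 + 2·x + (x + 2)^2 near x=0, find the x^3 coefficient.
Expand to order 3: x^2 + 2·x + (x + 2)^2 = 2·x^2 + 6·x + 4 + O(x^4).
The coefficient of x^3 is 0.

Final answer: 0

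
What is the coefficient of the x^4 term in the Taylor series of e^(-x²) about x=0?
Expand to order 4: e^(-x²) = x^4/2 - x^2 + 1 + O(x^5).
The coefficient of x^4 is 1/2.

Final answer: 1/2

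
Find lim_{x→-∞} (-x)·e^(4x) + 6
The product is a 0·∞ indeterminate form at x → -∞.
Rewrite the product as (-x) / e^(-4x) (an ∞/∞ form) and apply L'Hôpital, or use the standard hierarchy e^(4|x|) ≫ |(-x)| as x → -∞.
The indeterminate product → 0, so the limit = 6.

Final answer: 6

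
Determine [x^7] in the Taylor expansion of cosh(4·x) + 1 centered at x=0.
Expand to order 7: cosh(4·x) + 1 = 256·x^6/45 + 32·x^4/3 + 8·x^2 + 2 + O(x^8).
The coefficient of x^7 is 0.

Final answer: 0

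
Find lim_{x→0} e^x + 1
Direct substitution at x = 0 gives 2.

Final answer: 2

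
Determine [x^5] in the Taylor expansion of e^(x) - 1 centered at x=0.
Expand to order 5: e^(x) - 1 = x^5/120 + x^4/24 + x^3/6 + x^2/2 + x + O(x^6).
The coefficient of x^5 is 1/120.

Final answer: 1/120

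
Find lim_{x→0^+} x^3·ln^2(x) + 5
The product is a 0·∞ indeterminate form at x → 0⁺.
Rewrite the product as ln^2(x) / x^(-3) and apply L'Hôpital, or use the standard hierarchy x^(-3) ≫ |ln x|^2 as x → 0⁺.
The indeterminate product → 0, so the limit = 5.

Final answer: 5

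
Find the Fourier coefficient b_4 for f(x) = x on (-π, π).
b_4 = (1/π) ∫_{-π}^{π} f(x)·sin(4x) dx.
Evaluate the integral (use parity and integration by parts as needed): b_4 = -1/2.

Final answer: -1/2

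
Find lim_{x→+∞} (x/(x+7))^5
As x → +∞: x/(x+7) = 1/(1 + 7/x) → 1, and the 5th power of a limit-1 base also → 1.
Limit = 1.

Final answer: 1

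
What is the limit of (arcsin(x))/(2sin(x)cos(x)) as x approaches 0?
Both numerator and denominator → 0 as x → 0; this is a 0/0 indeterminate form.
Expand each to leading order near x = 0: numerator ~ x, denominator ~ 2·x.
The limit of the ratio is 1/2.

Final answer: 1/2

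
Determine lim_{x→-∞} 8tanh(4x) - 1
Evaluate the dominant behaviour as x → -∞; each term tends to a finite value or vanishes.
Limit = -9.

Final answer: -9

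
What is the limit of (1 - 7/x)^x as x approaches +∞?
As x → +∞: this is the defining limit (1 - 7/x)^x → e^(-7).
Limit = e^(-7).

Final answer: e^(-7)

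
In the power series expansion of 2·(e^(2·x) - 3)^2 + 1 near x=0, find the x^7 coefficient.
Expand to order 7: 2·(e^(2·x) - 3)^2 + 1 = 1952·x^7/315 + 464·x^6/45 + 208·x^5/15 + 40·x^4/3 + 16·x^3/3 - 8·x^2 - 16·x + 9 + O(x^8).
The coefficient of x^7 is 1952/315.

Final answer: 1952/315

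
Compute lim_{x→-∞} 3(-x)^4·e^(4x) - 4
The product is a 0·∞ indeterminate form at x → -∞.
Rewrite the product as 3(-x)^4 / e^(-4x) (an ∞/∞ form) and apply L'Hôpital, or use the standard hierarchy e^(4|x|) ≫ |(-x)^4| as x → -∞.
The indeterminate product → 0, so the limit = -4.

Final answer: -4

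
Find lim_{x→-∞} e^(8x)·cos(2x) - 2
Evaluate the dominant behaviour as x → -∞; each term tends to a finite value or vanishes.
Limit = -2.

Final answer: -2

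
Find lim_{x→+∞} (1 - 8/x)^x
As x → +∞: this is the defining limit (1 - 8/x)^x → e^(-8).
Limit = e^(-8).

Final answer: e^(-8)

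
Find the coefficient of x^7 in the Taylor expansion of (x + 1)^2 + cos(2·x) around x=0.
Expand to order 7: (x + 1)^2 + cos(2·x) = -4·x^6/45 + 2·x^4/3 - x^2 + 2·x + 2 + O(x^8).
The coefficient of x^7 is 0.

Final answer: 0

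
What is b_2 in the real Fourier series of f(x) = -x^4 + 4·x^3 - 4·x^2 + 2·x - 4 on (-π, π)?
b_2 = (1/π) ∫_{-π}^{π} f(x)·sin(2x) dx.
Evaluate the integral (use parity and integration by parts as needed): b_2 = 4 - 4·π^2.

Final answer: 4 - 4·π^2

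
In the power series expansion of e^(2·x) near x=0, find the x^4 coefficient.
Expand to order 4: e^(2·x) = 2·x^4/3 + 4·x^3/3 + 2·x^2 + 2·x + 1 + O(x^5).
The coefficient of x^4 is 2/3.

Final answer: 2/3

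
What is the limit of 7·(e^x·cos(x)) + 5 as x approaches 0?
Direct substitution at x = 0 gives 12.

Final answer: 12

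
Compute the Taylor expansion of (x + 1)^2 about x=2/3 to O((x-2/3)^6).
25/9 + 10·(x - 2/3)/3 + (x - 2/3)^2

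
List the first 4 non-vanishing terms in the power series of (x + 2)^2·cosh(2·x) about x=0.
8·x^3 + 9·x^2 + 4·x + 4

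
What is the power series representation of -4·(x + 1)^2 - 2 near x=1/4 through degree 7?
-33/4 - 10·(x - 1/4) - 4·(x - 1/4)^2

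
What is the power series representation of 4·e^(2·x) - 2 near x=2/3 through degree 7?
-2 + 4·e^(4/3) + 8·e^(4/3)·(x - 2/3) + 8·e^(4/3)·(x - 2/3)^2 + 16·e^(4/3)·(x - 2/3)^3/3 + 8·e^(4/3)·(x - 2/3)^4/3 + 16·e^(4/3)·(x - 2/3)^5/15 + 16·e^(4/3)·(x - 2/3)^6/45 + 32·e^(4/3)·(x - 2/3)^7/315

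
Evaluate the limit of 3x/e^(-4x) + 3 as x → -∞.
The quotient is an ∞/∞ indeterminate form as x → -∞.
Compare growth rates of the dominant terms (exponentials ≫ polynomials ≫ logarithms), or apply L'Hôpital's rule; the quotient → 0.
Adding the constant: 0 + 3 = 3. Limit = 3.

Final answer: 3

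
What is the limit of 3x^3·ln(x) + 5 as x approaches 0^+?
The product is a 0·∞ indeterminate form at x → 0⁺.
Rewrite the product as 3·ln(x) / x^(-3) and apply L'Hôpital, or use the standard hierarchy x^(-3) ≫ |ln x| as x → 0⁺.
The indeterminate product → 0, so the limit = 5.

Final answer: 5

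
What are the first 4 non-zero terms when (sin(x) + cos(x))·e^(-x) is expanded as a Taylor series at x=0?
-x^4/6 + 2·x^3/3 - x^2 + 1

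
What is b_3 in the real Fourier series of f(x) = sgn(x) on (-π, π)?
b_3 = (1/π) ∫_{-π}^{π} f(x)·sin(3x) dx.
Evaluate the integral (use parity and integration by parts as needed): b_3 = 4/(3·π).

Final answer: 4/(3·π)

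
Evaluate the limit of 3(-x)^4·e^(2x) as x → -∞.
This is a 0·∞ indeterminate form at x → -∞.
Rewrite the product as 3(-x)^4 / e^(-2x) (an ∞/∞ form) and apply L'Hôpital, or use the standard hierarchy e^(2|x|) ≫ |(-x)^4| as x → -∞.
The indeterminate product → 0, so the limit = 0.

Final answer: 0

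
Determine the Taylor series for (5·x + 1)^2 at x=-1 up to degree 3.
16 - 40·(x + 1) + 25·(x + 1)^2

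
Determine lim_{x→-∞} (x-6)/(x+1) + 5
Evaluate the dominant behaviour as x → -∞; each term tends to a finite value or vanishes.
Limit = 6.

Final answer: 6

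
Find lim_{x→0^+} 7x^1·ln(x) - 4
The product is a 0·∞ indeterminate form at x → 0⁺.
Rewrite the product as 7·ln(x) / x^(-1) and apply L'Hôpital, or use the standard hierarchy x^(-1) ≫ |ln x| as x → 0⁺.
The indeterminate product → 0, so the limit = -4.

Final answer: -4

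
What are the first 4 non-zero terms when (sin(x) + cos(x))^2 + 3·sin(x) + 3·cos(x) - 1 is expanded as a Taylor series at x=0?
-11·x^3/6 - 3·x^2/2 + 5·x + 3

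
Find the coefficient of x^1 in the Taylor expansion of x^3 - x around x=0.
Expand to order 1: x^3 - x = -x + O(x^2).
The coefficient of x^1 is -1.

Final answer: -1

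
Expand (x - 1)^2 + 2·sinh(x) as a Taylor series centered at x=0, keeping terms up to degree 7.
x^7/2520 + x^5/60 + x^3/3 + x^2 + 1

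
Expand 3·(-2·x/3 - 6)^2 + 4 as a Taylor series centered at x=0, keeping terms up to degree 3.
4·x^2/3 + 24·x + 112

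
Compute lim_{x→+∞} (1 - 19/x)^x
As x → +∞: this is the defining limit (1 - 19/x)^x → e^(-19).
Limit = e^(-19).

Final answer: e^(-19)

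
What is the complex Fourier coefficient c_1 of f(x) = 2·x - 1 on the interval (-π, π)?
Compute the real Fourier coefficients first: a_1 = 0, b_1 = 4.
Then c_1 = (a_1 − i·b_1)/2 = -2·i.

Final answer: -2·i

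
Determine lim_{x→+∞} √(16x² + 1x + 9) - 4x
As x → +∞: multiply by the conjugate to get (1x+9)/(√(16x²+1x+9)+4x); the denominator ~ 8x, so the limit is 1/8.
Limit = 1/8.

Final answer: 1/8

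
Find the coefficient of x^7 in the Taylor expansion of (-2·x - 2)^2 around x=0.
Expand to order 7: (-2·x - 2)^2 = 4·x^2 + 8·x + 4 + O(x^8).
The coefficient of x^7 is 0.

Final answer: 0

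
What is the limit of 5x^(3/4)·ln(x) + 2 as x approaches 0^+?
The product is a 0·∞ indeterminate form at x → 0⁺.
Rewrite the product as 5·ln(x) / x^(-3/4) and apply L'Hôpital, or use the standard hierarchy x^(-3/4) ≫ |ln x| as x → 0⁺.
The indeterminate product → 0, so the limit = 2.

Final answer: 2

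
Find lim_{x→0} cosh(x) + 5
Direct substitution at x = 0 gives 6.

Final answer: 6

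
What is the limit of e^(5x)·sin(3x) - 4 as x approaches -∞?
Evaluate the dominant behaviour as x → -∞; each term tends to a finite value or vanishes.
Limit = -4.

Final answer: -4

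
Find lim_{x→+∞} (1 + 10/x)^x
As x → +∞: this is the defining limit (1 + 10/x)^x → e^10.
Limit = e^(10).

Final answer: e^(10)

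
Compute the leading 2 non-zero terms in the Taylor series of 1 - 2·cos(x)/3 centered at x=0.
x^2/3 + 1/3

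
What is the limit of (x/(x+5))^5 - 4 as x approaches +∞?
As x → +∞: x/(x+5) = 1/(1 + 5/x) → 1, and the 5th power of a limit-1 base also → 1; with the additive constant, 1 - 4 = -3.
Limit = -3.

Final answer: -3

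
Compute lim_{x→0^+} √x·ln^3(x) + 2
The product is a 0·∞ indeterminate form at x → 0⁺.
Rewrite the product as ln^3(x) / x^(-1/2) and apply L'Hôpital, or use the standard hierarchy x^(-1/2) ≫ |ln x|^3 as x → 0⁺.
The indeterminate product → 0, so the limit = 2.

Final answer: 2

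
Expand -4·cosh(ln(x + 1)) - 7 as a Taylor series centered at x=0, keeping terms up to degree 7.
2·x^7 - 2·x^6 + 2·x^5 - 2·x^4 + 2·x^3 - 2·x^2 - 11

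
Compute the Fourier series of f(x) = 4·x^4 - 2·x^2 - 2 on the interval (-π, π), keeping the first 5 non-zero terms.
(200 - 32·π^2)·cos(x) + (-14 + 8·π^2)·cos(2·x) + (88/27 - 32·π^2/9)·cos(3·x) + (-5/4 + 2·π^2)·cos(4·x) - 2·π^2/3 - 2 + 4·π^4/5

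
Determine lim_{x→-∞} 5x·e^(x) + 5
The product is a 0·∞ indeterminate form at x → -∞.
Rewrite the product as 5x / e^(-x) (an ∞/∞ form) and apply L'Hôpital, or use the standard hierarchy e^(|x|) ≫ |x| as x → -∞.
The indeterminate product → 0, so the limit = 5.

Final answer: 5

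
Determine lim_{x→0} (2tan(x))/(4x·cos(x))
Both numerator and denominator → 0 as x → 0; this is a 0/0 indeterminate form.
Expand each to leading order near x = 0: numerator ~ 2·x, denominator ~ 4·x.
The limit of the ratio is 1/2.

Final answer: 1/2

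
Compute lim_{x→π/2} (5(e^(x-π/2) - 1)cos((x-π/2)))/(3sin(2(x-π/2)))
Both numerator and denominator → 0 as x → π/2; this is a 0/0 indeterminate form.
Expand each to leading order near x = π/2: numerator ~ 5·(x - π/2), denominator ~ 6·(x - π/2).
The limit of the ratio is 5/6.

Final answer: 5/6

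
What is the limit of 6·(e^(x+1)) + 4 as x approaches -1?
Direct substitution at x = -1 gives 10.

Final answer: 10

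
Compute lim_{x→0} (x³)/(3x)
Both numerator and denominator → 0 as x → 0; this is a 0/0 indeterminate form.
Expand each to leading order near x = 0: numerator ~ x^3, denominator ~ 3·x.
The limit of the ratio is 0.

Final answer: 0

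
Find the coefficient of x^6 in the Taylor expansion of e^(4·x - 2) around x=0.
Expand to order 6: e^(4·x - 2) = 256·x^6·e^(-2)/45 + 128·x^5·e^(-2)/15 + 32·x^4·e^(-2)/3 + 32·x^3·e^(-2)/3 + 8·x^2·e^(-2) + 4·x·e^(-2) + e^(-2) + O(x^7).
The coefficient of x^6 is 256·e^(-2)/45.

Final answer: 256·e^(-2)/45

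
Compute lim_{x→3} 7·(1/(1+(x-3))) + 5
Direct substitution at x = 3 gives 12.

Final answer: 12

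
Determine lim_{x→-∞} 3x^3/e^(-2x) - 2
The quotient is an ∞/∞ indeterminate form as x → -∞.
Compare growth rates of the dominant terms (exponentials ≫ polynomials ≫ logarithms), or apply L'Hôpital's rule; the quotient → 0.
Adding the constant: 0 - 2 = -2. Limit = -2.

Final answer: -2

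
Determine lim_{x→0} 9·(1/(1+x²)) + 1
Direct substitution at x = 0 gives 10.

Final answer: 10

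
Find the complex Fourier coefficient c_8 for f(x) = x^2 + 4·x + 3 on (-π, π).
Compute the real Fourier coefficients first: a_8 = 1/16, b_8 = -1.
Then c_8 = (a_8 − i·b_8)/2 = 1/32 + i/2.

Final answer: 1/32 + i/2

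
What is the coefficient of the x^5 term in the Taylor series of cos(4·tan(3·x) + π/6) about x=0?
Expand to order 5: cos(4·tan(3·x) + π/6) = 972·x^5/5 + 216·√(3)·x^4 + 126·x^3 - 36·√(3)·x^2 - 6·x + √(3)/2 + O(x^6).
The coefficient of x^5 is 972/5.

Final answer: 972/5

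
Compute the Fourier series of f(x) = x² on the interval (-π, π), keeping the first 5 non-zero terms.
-4·cos(x) + cos(2·x) - 4·cos(3·x)/9 + cos(4·x)/4 + π^2/3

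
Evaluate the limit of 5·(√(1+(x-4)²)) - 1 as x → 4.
Direct substitution at x = 4 gives 4.

Final answer: 4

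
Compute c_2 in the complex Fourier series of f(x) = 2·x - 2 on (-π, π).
Compute the real Fourier coefficients first: a_2 = 0, b_2 = -2.
Then c_2 = (a_2 − i·b_2)/2 = i.

Final answer: i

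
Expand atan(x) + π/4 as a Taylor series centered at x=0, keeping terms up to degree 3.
-x^3/3 + x + π/4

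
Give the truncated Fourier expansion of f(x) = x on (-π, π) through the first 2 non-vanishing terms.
2·sin(x) - sin(2·x)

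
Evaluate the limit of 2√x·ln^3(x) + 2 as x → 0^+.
The product is a 0·∞ indeterminate form at x → 0⁺.
Rewrite the product as 2·ln^3(x) / x^(-1/2) and apply L'Hôpital, or use the standard hierarchy x^(-1/2) ≫ |ln x|^3 as x → 0⁺.
The indeterminate product → 0, so the limit = 2.

Final answer: 2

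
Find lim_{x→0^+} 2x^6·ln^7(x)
This is a 0·∞ indeterminate form at x → 0⁺.
Rewrite the product as 2·ln^7(x) / x^(-6) and apply L'Hôpital, or use the standard hierarchy x^(-6) ≫ |ln x|^7 as x → 0⁺.
The indeterminate product → 0, so the limit = 0.

Final answer: 0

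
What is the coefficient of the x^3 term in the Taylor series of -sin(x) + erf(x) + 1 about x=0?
Expand to order 3: -sin(x) + erf(x) + 1 = x^3·(1/6 - 2/(3·√(π))) + x·(-1 + 2/√(π)) + 1 + O(x^4).
The coefficient of x^3 is 1/6 - 2/(3·√(π)).

Final answer: 1/6 - 2/(3·√(π))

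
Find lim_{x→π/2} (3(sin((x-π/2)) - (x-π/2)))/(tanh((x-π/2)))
Both numerator and denominator → 0 as x → π/2; this is a 0/0 indeterminate form.
Expand each to leading order near x = π/2: numerator ~ -(x - π/2)^3/2, denominator ~ (x - π/2).
The limit of the ratio is 0.

Final answer: 0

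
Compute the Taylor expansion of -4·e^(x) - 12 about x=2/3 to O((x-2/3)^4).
-12 - 4·e^(2/3) - 4·e^(2/3)·(x - 2/3) - 2·e^(2/3)·(x - 2/3)^2 - 2·e^(2/3)·(x - 2/3)^3/3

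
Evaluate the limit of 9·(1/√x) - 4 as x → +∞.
Evaluate the dominant behaviour as x → +∞; each term tends to a finite value or vanishes.
Limit = -4.

Final answer: -4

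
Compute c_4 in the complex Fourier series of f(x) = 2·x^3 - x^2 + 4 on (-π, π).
Compute the real Fourier coefficients first: a_4 = -1/4, b_4 = 3/8 - π^2.
Then c_4 = (a_4 − i·b_4)/2 = -1/8 - 3·i/16 + i·π^2/2.

Final answer: -1/8 - 3·i/16 + i·π^2/2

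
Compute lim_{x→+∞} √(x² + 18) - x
This is an ∞ − ∞ indeterminate form.
Multiply and divide by the conjugate √(x²+18) + x; the x² terms cancel, leaving 18/(√(x²+18)+x) → 0.
Limit = 0.

Final answer: 0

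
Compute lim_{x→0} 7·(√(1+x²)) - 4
Direct substitution at x = 0 gives 3.

Final answer: 3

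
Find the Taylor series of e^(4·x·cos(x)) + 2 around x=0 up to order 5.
-73·x^5/10 + 8·x^4/3 + 26·x^3/3 + 8·x^2 + 4·x + 3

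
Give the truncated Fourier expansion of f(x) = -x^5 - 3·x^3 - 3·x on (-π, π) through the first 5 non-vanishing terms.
(-210 - 2·π^4 + 34·π^2)·sin(x) + (-2·π^2 + 6 + π^4)·sin(2·x) + (-2·π^4/3 - 14·π^2/27 - 134/81)·sin(3·x) + (75/64 + 7·π^2/8 + π^4/2)·sin(4·x) + (-2·π^4/5 - 22·π^2/25 - 618/625)·sin(5·x)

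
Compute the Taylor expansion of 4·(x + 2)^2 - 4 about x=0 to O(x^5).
4·x^2 + 16·x + 12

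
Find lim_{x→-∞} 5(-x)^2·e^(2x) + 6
The product is a 0·∞ indeterminate form at x → -∞.
Rewrite the product as 5(-x)^2 / e^(-2x) (an ∞/∞ form) and apply L'Hôpital, or use the standard hierarchy e^(2|x|) ≫ |(-x)^2| as x → -∞.
The indeterminate product → 0, so the limit = 6.

Final answer: 6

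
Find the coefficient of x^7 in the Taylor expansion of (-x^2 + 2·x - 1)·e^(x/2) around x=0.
Expand to order 7: (-x^2 + 2·x - 1)·e^(x/2) = -47·x^7/215040 - 97·x^6/46080 - 61·x^5/3840 - 11·x^4/128 - 13·x^3/48 - x^2/8 + 3·x/2 - 1 + O(x^8).
The coefficient of x^7 is -47/215040.

Final answer: -47/215040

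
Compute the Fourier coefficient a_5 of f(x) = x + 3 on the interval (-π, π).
a_5 = (1/π) ∫_{-π}^{π} f(x)·cos(5x) dx.
Evaluate the integral (use parity and integration by parts as needed): a_5 = 0.

Final answer: 0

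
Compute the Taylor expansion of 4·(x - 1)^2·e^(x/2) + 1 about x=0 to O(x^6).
61·x^5/960 + 11·x^4/32 + 13·x^3/12 + x^2/2 - 6·x + 5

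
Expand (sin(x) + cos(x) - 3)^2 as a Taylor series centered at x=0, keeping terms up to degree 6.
x^6/120 + 13·x^5/60 - x^4/4 - x^3/3 + 3·x^2 - 4·x + 4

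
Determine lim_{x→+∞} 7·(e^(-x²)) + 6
Evaluate the dominant behaviour as x → +∞; each term tends to a finite value or vanishes.
Limit = 6.

Final answer: 6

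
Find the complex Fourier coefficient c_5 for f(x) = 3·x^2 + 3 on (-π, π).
Compute the real Fourier coefficients first: a_5 = -12/25, b_5 = 0.
Then c_5 = (a_5 − i·b_5)/2 = -6/25.

Final answer: -6/25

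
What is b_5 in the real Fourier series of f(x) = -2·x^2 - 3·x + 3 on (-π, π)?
b_5 = (1/π) ∫_{-π}^{π} f(x)·sin(5x) dx.
Evaluate the integral (use parity and integration by parts as needed): b_5 = -6/5.

Final answer: -6/5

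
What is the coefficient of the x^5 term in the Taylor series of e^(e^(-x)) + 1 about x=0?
Expand to order 5: e^(e^(-x)) + 1 = -13·e·x^5/30 + 5·e·x^4/8 - 5·e·x^3/6 + e·x^2 - e·x + 1 + e + O(x^6).
The coefficient of x^5 is -13·e/30.

Final answer: -13·e/30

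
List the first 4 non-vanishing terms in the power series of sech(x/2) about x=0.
-61·x^6/46080 + 5·x^4/384 - x^2/8 + 1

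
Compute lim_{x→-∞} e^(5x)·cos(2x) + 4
Evaluate the dominant behaviour as x → -∞; each term tends to a finite value or vanishes.
Limit = 4.

Final answer: 4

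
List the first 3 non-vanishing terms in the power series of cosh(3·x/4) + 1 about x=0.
27·x^4/2048 + 9·x^2/32 + 2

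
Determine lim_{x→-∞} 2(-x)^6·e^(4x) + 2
The product is a 0·∞ indeterminate form at x → -∞.
Rewrite the product as 2(-x)^6 / e^(-4x) (an ∞/∞ form) and apply L'Hôpital, or use the standard hierarchy e^(4|x|) ≫ |(-x)^6| as x → -∞.
The indeterminate product → 0, so the limit = 2.

Final answer: 2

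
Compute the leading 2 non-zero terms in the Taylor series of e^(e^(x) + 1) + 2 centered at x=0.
x·e^(2) + 2 + e^(2)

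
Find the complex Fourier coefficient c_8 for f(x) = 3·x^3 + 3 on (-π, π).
Compute the real Fourier coefficients first: a_8 = 0, b_8 = 9/128 - 3·π^2/4.
Then c_8 = (a_8 − i·b_8)/2 = -9·i/256 + 3·i·π^2/8.

Final answer: -9·i/256 + 3·i·π^2/8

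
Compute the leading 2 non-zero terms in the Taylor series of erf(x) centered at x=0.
-2·x^3/(3·√(π)) + 2·x/√(π)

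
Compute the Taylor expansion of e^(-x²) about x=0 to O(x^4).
1 - x^2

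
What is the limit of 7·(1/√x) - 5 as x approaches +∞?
Evaluate the dominant behaviour as x → +∞; each term tends to a finite value or vanishes.
Limit = -5.

Final answer: -5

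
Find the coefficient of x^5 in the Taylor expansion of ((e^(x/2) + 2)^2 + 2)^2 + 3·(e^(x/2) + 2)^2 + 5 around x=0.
Expand to order 5: ((e^(x/2) + 2)^2 + 2)^2 + 3·(e^(x/2) + 2)^2 + 5 = 67·x^5/64 + 365·x^4/96 + 49·x^3/4 + 34·x^2 + 75·x + 153 + O(x^6).
The coefficient of x^5 is 67/64.

Final answer: 67/64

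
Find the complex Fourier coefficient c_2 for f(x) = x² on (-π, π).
Compute the real Fourier coefficients first: a_2 = 1, b_2 = 0.
Then c_2 = (a_2 − i·b_2)/2 = 1/2.

Final answer: 1/2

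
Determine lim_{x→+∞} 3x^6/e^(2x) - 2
The quotient is an ∞/∞ indeterminate form as x → +∞.
The exponential denominator e^(2x) dominates the polynomial numerator (e^x ≫ x^6 as x → ∞), so the quotient → 0.
Adding the constant: 0 - 2 = -2. Limit = -2.

Final answer: -2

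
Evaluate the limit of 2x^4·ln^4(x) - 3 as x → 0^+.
The product is a 0·∞ indeterminate form at x → 0⁺.
Rewrite the product as 2·ln^4(x) / x^(-4) and apply L'Hôpital, or use the standard hierarchy x^(-4) ≫ |ln x|^4 as x → 0⁺.
The indeterminate product → 0, so the limit = -3.

Final answer: -3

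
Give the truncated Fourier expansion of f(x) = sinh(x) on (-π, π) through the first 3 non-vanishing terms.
sin(x)·sinh(π)/π - 4·sin(2·x)·sinh(π)/(5·π) + 3·sin(3·x)·sinh(π)/(5·π)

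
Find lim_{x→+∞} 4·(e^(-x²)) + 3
Evaluate the dominant behaviour as x → +∞; each term tends to a finite value or vanishes.
Limit = 3.

Final answer: 3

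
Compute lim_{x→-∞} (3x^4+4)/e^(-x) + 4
The quotient is an ∞/∞ indeterminate form as x → -∞.
Compare growth rates of the dominant terms (exponentials ≫ polynomials ≫ logarithms), or apply L'Hôpital's rule; the quotient → 0.
Adding the constant: 0 + 4 = 4. Limit = 4.

Final answer: 4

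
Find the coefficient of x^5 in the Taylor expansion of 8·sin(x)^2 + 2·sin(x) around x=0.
Expand to order 5: 8·sin(x)^2 + 2·sin(x) = x^5/60 - 8·x^4/3 - x^3/3 + 8·x^2 + 2·x + O(x^6).
The coefficient of x^5 is 1/60.

Final answer: 1/60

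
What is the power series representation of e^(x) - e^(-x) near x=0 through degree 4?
x^3/3 + 2·x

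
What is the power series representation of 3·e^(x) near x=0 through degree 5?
x^5/40 + x^4/8 + x^3/2 + 3·x^2/2 + 3·x + 3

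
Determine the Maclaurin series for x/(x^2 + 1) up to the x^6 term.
x^5 - x^3 + x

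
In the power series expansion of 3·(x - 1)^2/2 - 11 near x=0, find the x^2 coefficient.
Expand to order 2: 3·(x - 1)^2/2 - 11 = 3·x^2/2 - 3·x - 19/2 + O(x^3).
The coefficient of x^2 is 3/2.

Final answer: 3/2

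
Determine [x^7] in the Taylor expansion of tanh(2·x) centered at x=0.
Expand to order 7: tanh(2·x) = -2176·x^7/315 + 64·x^5/15 - 8·x^3/3 + 2·x + O(x^8).
The coefficient of x^7 is -2176/315.

Final answer: -2176/315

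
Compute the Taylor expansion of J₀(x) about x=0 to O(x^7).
-x^6/2304 + x^4/64 - x^2/4 + 1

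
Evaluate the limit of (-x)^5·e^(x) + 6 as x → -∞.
The product is a 0·∞ indeterminate form at x → -∞.
Rewrite the product as (-x)^5 / e^(-x) (an ∞/∞ form) and apply L'Hôpital, or use the standard hierarchy e^(|x|) ≫ |(-x)^5| as x → -∞.
The indeterminate product → 0, so the limit = 6.

Final answer: 6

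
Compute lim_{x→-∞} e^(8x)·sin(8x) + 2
Evaluate the dominant behaviour as x → -∞; each term tends to a finite value or vanishes.
Limit = 2.

Final answer: 2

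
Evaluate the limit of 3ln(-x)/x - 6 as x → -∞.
The quotient is an ∞/∞ indeterminate form as x → -∞.
Compare growth rates of the dominant terms (exponentials ≫ polynomials ≫ logarithms), or apply L'Hôpital's rule; the quotient → 0.
Adding the constant: 0 - 6 = -6. Limit = -6.

Final answer: -6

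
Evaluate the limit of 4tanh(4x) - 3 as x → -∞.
Evaluate the dominant behaviour as x → -∞; each term tends to a finite value or vanishes.
Limit = -7.

Final answer: -7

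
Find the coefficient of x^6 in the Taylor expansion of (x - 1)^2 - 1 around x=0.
Expand to order 6: (x - 1)^2 - 1 = x^2 - 2·x + O(x^7).
The coefficient of x^6 is 0.

Final answer: 0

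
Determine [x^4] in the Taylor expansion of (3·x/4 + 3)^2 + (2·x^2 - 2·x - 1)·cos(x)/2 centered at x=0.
Expand to order 4: (3·x/4 + 3)^2 + (2·x^2 - 2·x - 1)·cos(x)/2 = -25·x^4/48 + x^3/2 + 29·x^2/16 + 7·x/2 + 17/2 + O(x^5).
The coefficient of x^4 is -25/48.

Final answer: -25/48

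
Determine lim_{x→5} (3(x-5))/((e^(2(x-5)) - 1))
Both numerator and denominator → 0 as x → 5; this is a 0/0 indeterminate form.
Expand each to leading order near x = 5: numerator ~ 3·(x - 5), denominator ~ 2·(x - 5).
The limit of the ratio is 3/2.

Final answer: 3/2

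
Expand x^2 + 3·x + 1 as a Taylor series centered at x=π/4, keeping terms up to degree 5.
π^2/16 + 1 + 3·π/4 + (π/2 + 3)·(x - π/4) + (x - π/4)^2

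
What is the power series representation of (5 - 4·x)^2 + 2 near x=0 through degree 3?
16·x^2 - 40·x + 27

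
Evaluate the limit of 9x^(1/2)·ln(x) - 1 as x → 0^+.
The product is a 0·∞ indeterminate form at x → 0⁺.
Rewrite the product as 9·ln(x) / x^(-1/2) and apply L'Hôpital, or use the standard hierarchy x^(-1/2) ≫ |ln x| as x → 0⁺.
The indeterminate product → 0, so the limit = -1.

Final answer: -1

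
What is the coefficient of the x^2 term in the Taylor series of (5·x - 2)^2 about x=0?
Expand to order 2: (5·x - 2)^2 = 25·x^2 - 20·x + 4 + O(x^3).
The coefficient of x^2 is 25.

Final answer: 25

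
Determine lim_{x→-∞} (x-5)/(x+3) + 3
Evaluate the dominant behaviour as x → -∞; each term tends to a finite value or vanishes.
Limit = 4.

Final answer: 4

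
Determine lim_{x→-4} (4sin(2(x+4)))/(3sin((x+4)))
Both numerator and denominator → 0 as x → -4; this is a 0/0 indeterminate form.
Expand each to leading order near x = -4: numerator ~ 8·(x + 4), denominator ~ 3·(x + 4).
The limit of the ratio is 8/3.

Final answer: 8/3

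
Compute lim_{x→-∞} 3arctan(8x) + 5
Evaluate the dominant behaviour as x → -∞; each term tends to a finite value or vanishes.
Limit = 5 - 3·π/2.

Final answer: 5 - 3·π/2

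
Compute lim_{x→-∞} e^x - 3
Evaluate the dominant behaviour as x → -∞; each term tends to a finite value or vanishes.
Limit = -3.

Final answer: -3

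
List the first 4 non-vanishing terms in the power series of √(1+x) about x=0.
x^3/16 - x^2/8 + x/2 + 1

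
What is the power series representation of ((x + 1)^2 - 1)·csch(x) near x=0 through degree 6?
-31·x^6/7560 + 7·x^5/360 + 7·x^4/180 - x^3/6 - x^2/3 + x + 2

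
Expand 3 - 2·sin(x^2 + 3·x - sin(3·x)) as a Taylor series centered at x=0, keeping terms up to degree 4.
-9·x^3 - 2·x^2 + 3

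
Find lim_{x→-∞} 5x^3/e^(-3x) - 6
The quotient is an ∞/∞ indeterminate form as x → -∞.
Compare growth rates of the dominant terms (exponentials ≫ polynomials ≫ logarithms), or apply L'Hôpital's rule; the quotient → 0.
Adding the constant: 0 - 6 = -6. Limit = -6.

Final answer: -6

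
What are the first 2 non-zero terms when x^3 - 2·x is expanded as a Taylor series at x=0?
x^3 - 2·x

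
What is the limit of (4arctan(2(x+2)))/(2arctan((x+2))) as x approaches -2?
Both numerator and denominator → 0 as x → -2; this is a 0/0 indeterminate form.
Expand each to leading order near x = -2: numerator ~ 8·(x + 2), denominator ~ 2·(x + 2).
The limit of the ratio is 4.

Final answer: 4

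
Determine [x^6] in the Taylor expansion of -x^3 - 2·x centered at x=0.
Expand to order 6: -x^3 - 2·x = -x^3 - 2·x + O(x^7).
The coefficient of x^6 is 0.

Final answer: 0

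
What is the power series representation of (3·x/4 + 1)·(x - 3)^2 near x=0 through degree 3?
3·x^3/4 - 7·x^2/2 + 3·x/4 + 9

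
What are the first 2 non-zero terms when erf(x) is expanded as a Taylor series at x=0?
-2·x^3/(3·√(π)) + 2·x/√(π)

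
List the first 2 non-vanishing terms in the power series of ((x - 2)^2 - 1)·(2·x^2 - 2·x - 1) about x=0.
-2·x - 3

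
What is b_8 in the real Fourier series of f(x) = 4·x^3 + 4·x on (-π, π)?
b_8 = (1/π) ∫_{-π}^{π} f(x)·sin(8x) dx.
Evaluate the integral (use parity and integration by parts as needed): b_8 = -π^2 - 29/32.

Final answer: -π^2 - 29/32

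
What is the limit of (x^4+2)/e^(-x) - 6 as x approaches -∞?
The quotient is an ∞/∞ indeterminate form as x → -∞.
Compare growth rates of the dominant terms (exponentials ≫ polynomials ≫ logarithms), or apply L'Hôpital's rule; the quotient → 0.
Adding the constant: 0 - 6 = -6. Limit = -6.

Final answer: -6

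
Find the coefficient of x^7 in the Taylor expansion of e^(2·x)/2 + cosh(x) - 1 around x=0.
Expand to order 7: e^(2·x)/2 + cosh(x) - 1 = 4·x^7/315 + 11·x^6/240 + 2·x^5/15 + 3·x^4/8 + 2·x^3/3 + 3·x^2/2 + x + 1/2 + O(x^8).
The coefficient of x^7 is 4/315.

Final answer: 4/315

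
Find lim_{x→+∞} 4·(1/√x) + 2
Evaluate the dominant behaviour as x → +∞; each term tends to a finite value or vanishes.
Limit = 2.

Final answer: 2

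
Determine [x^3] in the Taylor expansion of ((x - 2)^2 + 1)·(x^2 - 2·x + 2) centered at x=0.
Expand to order 3: ((x - 2)^2 + 1)·(x^2 - 2·x + 2) = -6·x^3 + 15·x^2 - 18·x + 10 + O(x^4).
The coefficient of x^3 is -6.

Final answer: -6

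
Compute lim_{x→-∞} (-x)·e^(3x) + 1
The product is a 0·∞ indeterminate form at x → -∞.
Rewrite the product as (-x) / e^(-3x) (an ∞/∞ form) and apply L'Hôpital, or use the standard hierarchy e^(3|x|) ≫ |(-x)| as x → -∞.
The indeterminate product → 0, so the limit = 1.

Final answer: 1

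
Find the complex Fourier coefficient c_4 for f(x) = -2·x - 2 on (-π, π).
Compute the real Fourier coefficients first: a_4 = 0, b_4 = 1.
Then c_4 = (a_4 − i·b_4)/2 = -i/2.

Final answer: -i/2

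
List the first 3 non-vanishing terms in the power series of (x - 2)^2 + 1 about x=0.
x^2 - 4·x + 5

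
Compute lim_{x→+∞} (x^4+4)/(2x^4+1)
This is an ∞/∞ indeterminate form as x → +∞.
Divide numerator and denominator by x^4 and let the lower-order terms vanish; the leading terms give 1/2.
Limit = 1/2.

Final answer: 1/2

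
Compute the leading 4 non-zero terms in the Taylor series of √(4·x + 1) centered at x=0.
4·x^3 - 2·x^2 + 2·x + 1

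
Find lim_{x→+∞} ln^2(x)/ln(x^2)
This is an ∞/∞ indeterminate form as x → +∞.
Write ln(x^2) = 2·ln(x), reducing the quotient to ln(x)/2 → ∞.
Limit = ∞.

Final answer: ∞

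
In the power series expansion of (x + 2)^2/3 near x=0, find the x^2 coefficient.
Expand to order 2: (x + 2)^2/3 = x^2/3 + 4·x/3 + 4/3 + O(x^3).
The coefficient of x^2 is 1/3.

Final answer: 1/3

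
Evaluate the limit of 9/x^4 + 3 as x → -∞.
Evaluate the dominant behaviour as x → -∞; each term tends to a finite value or vanishes.
Limit = 3.

Final answer: 3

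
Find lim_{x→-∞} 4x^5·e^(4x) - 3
The product is a 0·∞ indeterminate form at x → -∞.
Rewrite the product as 4x^5 / e^(-4x) (an ∞/∞ form) and apply L'Hôpital, or use the standard hierarchy e^(4|x|) ≫ |x^5| as x → -∞.
The indeterminate product → 0, so the limit = -3.

Final answer: -3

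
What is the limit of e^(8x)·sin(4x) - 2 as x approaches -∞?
Evaluate the dominant behaviour as x → -∞; each term tends to a finite value or vanishes.
Limit = -2.

Final answer: -2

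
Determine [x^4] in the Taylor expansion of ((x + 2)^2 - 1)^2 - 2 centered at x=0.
Expand to order 4: ((x + 2)^2 - 1)^2 - 2 = x^4 + 8·x^3 + 22·x^2 + 24·x + 7 + O(x^5).
The coefficient of x^4 is 1.

Final answer: 1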